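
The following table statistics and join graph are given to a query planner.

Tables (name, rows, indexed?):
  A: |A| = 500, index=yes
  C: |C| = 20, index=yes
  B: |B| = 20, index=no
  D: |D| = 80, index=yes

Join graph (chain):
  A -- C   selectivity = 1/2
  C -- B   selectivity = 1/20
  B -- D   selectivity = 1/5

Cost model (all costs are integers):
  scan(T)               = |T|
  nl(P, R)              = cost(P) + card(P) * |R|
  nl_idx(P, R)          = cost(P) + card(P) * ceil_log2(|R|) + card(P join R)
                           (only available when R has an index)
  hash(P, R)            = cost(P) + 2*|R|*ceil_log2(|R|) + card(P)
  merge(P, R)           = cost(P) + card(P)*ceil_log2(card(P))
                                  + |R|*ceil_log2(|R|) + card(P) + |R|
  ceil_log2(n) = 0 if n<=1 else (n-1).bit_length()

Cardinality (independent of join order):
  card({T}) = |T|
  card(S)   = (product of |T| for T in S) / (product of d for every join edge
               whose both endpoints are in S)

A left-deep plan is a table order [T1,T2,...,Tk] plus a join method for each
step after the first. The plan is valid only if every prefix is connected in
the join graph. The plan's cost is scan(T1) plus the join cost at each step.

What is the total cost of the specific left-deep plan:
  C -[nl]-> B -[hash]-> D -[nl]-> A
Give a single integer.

161560

step 1: scan C: cost=20, card=20
step 2: join B via nl
    card(P join B) = 20*20/(20) = 20
    cost = 20 + 20*20 = 420
step 3: join D via hash
    card(P join D) = 20*80/(5) = 320
    cost = 420 + 2*80*7 + 20 = 1560
step 4: join A via nl
    card(P join A) = 320*500/(2) = 80000
    cost = 1560 + 320*500 = 161560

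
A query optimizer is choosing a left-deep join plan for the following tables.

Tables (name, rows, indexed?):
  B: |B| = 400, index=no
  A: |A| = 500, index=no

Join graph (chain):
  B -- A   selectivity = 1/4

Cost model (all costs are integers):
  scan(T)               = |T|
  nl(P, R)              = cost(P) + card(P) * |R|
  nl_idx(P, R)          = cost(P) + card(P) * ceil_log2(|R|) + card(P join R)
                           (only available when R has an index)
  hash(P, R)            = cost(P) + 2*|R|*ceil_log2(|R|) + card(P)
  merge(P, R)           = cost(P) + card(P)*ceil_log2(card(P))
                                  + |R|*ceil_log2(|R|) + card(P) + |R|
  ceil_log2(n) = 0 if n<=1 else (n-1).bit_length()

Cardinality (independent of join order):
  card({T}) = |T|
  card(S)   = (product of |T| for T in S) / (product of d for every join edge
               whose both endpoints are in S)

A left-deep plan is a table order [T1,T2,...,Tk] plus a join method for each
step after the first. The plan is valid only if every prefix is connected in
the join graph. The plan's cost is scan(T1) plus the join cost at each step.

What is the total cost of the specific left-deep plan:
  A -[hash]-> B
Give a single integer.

step 1: scan A: cost=500, card=500
step 2: join B via hash
    card(P join B) = 500*400/(4) = 50000
    cost = 500 + 2*400*9 + 500 = 8200

8200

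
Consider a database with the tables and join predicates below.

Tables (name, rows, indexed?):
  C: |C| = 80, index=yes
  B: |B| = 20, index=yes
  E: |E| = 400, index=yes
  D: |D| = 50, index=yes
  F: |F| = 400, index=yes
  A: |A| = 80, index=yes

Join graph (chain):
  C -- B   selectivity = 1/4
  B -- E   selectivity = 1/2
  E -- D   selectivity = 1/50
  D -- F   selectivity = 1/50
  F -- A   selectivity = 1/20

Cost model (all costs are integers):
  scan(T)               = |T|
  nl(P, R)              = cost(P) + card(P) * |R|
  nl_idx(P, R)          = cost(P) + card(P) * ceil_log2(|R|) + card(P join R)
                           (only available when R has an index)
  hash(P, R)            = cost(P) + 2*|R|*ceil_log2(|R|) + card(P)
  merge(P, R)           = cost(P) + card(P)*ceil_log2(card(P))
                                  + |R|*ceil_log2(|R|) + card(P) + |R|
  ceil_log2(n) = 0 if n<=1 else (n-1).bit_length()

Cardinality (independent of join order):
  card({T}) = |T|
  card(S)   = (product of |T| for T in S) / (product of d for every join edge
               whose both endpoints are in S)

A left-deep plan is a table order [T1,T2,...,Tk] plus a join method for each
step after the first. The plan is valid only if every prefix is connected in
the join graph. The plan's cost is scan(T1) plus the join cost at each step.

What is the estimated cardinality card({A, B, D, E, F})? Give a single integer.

128000

Tables in S: A(80), B(20), D(50), E(400), F(400)
Edges inside S: B-E(d=2), E-D(d=50), D-F(d=50), F-A(d=20)
numerator = 80 * 20 * 50 * 400 * 400 = 12800000000
denominator = 2 * 50 * 50 * 20 = 100000
card(S) = 12800000000 / 100000 = 128000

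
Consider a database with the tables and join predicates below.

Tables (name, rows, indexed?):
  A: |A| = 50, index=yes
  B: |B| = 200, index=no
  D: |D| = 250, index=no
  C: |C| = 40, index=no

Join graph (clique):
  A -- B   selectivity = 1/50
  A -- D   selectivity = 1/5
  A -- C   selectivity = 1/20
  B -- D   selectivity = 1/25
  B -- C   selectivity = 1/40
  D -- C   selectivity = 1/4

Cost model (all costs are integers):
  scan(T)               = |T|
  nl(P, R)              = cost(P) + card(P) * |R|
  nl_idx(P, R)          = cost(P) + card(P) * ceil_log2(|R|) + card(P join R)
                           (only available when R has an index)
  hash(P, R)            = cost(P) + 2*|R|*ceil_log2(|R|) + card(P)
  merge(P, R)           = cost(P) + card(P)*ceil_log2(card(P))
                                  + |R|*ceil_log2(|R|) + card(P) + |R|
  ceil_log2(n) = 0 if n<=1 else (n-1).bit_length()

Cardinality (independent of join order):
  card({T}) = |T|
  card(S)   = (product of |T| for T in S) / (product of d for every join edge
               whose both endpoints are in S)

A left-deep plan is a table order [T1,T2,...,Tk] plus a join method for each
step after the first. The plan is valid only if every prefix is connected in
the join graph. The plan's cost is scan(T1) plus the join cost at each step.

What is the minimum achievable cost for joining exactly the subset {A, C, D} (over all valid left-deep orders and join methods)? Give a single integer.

Selinger DP over subsets of {A,C,D}:
  {A}: scan cost=50, card=50
  {D}: scan cost=250, card=250
  {C}: scan cost=40, card=40
  {AD}: card=2500; try (A,hash)→1100, (D,merge)→2650, (A,merge)→2850, (D,hash)→4100, (A,nl_idx)→4250, (D,nl)→12550 …(+1); best=1100 via (A,hash)
  {AC}: card=100; try (A,nl_idx)→380, (C,hash)→580, (A,merge)→670, (C,merge)→680, (A,hash)→680, (A,nl)→2040 …(+1); best=380 via (A,nl_idx)
  {CD}: card=2500; try (C,hash)→980, (D,merge)→2570, (C,merge)→2780, (D,hash)→4080, (D,nl)→10040, (C,nl)→10250; best=980 via (C,hash)
  {ACD}: card=1250; try (D,merge)→3430, (C,hash)→4080, (A,hash)→4080, (D,hash)→4480, (A,nl_idx)→17230, (D,nl)→25380 …(+4); best=3430 via (D,merge)

3430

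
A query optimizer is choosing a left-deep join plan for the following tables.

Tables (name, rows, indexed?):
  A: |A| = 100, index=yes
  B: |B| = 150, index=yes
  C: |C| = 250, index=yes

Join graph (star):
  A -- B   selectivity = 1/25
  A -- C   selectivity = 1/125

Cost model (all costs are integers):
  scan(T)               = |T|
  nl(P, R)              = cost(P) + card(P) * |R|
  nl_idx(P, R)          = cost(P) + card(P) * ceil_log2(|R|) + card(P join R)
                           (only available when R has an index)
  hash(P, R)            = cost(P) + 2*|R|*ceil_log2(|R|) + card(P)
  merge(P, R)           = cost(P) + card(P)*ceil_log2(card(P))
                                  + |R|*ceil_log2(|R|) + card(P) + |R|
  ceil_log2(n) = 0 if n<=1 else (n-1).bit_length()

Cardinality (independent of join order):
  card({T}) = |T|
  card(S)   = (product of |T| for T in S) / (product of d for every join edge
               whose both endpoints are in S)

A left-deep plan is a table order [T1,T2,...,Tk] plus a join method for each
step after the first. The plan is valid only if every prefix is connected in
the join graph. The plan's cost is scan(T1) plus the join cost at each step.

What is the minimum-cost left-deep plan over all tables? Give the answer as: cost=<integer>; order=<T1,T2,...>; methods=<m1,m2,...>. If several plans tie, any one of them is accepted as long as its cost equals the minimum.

cost=3700; order=A,C,B; methods=nl_idx,hash

Selinger DP (subsets sized 1..n):
  {A}: scan cost=100, card=100
  {B}: scan cost=150, card=150
  {C}: scan cost=250, card=250
  {AB}: card=600; try (B,nl_idx)→1500, (A,hash)→1700, (A,nl_idx)→1800, (B,merge)→2250, (A,merge)→2300, (B,hash)→2600 …(+2); best=1500 via (B,nl_idx)
  {AC}: card=200; try (C,nl_idx)→1100, (A,hash)→1900, (A,nl_idx)→2200, (C,merge)→3150, (A,merge)→3300, (C,hash)→4200 …(+2); best=1100 via (C,nl_idx)
  {ABC}: card=1200; try (B,hash)→3700, (B,nl_idx)→3900, (B,merge)→4250, (C,hash)→6100, (C,nl_idx)→7500, (C,merge)→10350 …(+2); best=3700 via (B,hash)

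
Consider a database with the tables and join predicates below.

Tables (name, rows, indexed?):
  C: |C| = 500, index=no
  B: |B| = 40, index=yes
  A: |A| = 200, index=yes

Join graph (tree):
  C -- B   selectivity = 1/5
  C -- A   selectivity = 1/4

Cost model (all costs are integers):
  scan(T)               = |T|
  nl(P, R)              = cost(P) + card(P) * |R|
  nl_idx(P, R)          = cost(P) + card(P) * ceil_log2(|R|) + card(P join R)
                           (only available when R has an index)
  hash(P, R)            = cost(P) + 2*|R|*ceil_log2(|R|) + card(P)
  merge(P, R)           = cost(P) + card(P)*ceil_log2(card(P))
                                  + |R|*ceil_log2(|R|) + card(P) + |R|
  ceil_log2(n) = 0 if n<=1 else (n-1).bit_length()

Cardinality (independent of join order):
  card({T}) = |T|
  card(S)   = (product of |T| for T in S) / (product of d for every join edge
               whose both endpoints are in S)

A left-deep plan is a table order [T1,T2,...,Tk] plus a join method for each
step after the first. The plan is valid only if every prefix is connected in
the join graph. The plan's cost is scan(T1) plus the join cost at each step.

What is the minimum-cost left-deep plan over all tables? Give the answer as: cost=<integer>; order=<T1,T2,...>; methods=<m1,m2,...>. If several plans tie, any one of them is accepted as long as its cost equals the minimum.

cost=8680; order=C,B,A; methods=hash,hash

Selinger DP (subsets sized 1..n):
  {C}: scan cost=500, card=500
  {B}: scan cost=40, card=40
  {A}: scan cost=200, card=200
  {BC}: card=4000; try (B,hash)→1480, (C,merge)→5320, (B,merge)→5780, (B,nl_idx)→7500, (C,hash)→9080, (C,nl)→20040 …(+1); best=1480 via (B,hash)
  {AC}: card=25000; try (A,hash)→4200, (C,merge)→7000, (A,merge)→7300, (C,hash)→9400, (A,nl_idx)→29500, (C,nl)→100200 …(+1); best=4200 via (A,hash)
  {ABC}: card=200000; try (A,hash)→8680, (B,hash)→29680, (A,merge)→55280, (A,nl_idx)→233480, (B,nl_idx)→354200, (B,merge)→404480 …(+2); best=8680 via (A,hash)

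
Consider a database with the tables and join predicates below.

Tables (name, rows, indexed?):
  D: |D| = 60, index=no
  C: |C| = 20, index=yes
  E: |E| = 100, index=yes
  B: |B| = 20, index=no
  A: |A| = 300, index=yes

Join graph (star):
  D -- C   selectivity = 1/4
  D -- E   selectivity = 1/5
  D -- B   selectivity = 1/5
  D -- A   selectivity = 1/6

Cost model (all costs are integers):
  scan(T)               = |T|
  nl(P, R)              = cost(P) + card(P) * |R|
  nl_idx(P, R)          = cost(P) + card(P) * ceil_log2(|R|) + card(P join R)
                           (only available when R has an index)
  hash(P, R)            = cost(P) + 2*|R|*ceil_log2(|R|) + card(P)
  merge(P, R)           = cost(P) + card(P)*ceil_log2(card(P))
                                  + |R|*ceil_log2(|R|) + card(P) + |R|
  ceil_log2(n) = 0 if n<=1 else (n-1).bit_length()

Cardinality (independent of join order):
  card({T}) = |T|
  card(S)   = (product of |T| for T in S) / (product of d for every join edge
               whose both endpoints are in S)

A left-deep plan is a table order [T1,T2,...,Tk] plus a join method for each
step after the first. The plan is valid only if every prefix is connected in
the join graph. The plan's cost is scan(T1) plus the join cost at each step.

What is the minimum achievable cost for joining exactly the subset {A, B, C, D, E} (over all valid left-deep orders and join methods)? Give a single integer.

32760

Selinger DP over subsets of {A,B,C,D,E}:
  {D}: scan cost=60, card=60
  {C}: scan cost=20, card=20
  {E}: scan cost=100, card=100
  {B}: scan cost=20, card=20
  {A}: scan cost=300, card=300
  {CD}: card=300; try (C,hash)→320, (D,merge)→560, (C,merge)→600, (C,nl_idx)→660, (D,hash)→760, (D,nl)→1220 …(+1); best=320 via (C,hash)
  {DE}: card=1200; try (D,hash)→920, (E,merge)→1280, (D,merge)→1320, (E,hash)→1520, (E,nl_idx)→1680, (E,nl)→6060 …(+1); best=920 via (D,hash)
  {BD}: card=240; try (B,hash)→320, (D,merge)→560, (B,merge)→600, (D,hash)→760, (D,nl)→1220, (B,nl)→1260; best=320 via (B,hash)
  {AD}: card=3000; try (D,hash)→1320, (A,merge)→3480, (A,nl_idx)→3600, (D,merge)→3720, (A,hash)→5520, (A,nl)→18060 …(+1); best=1320 via (D,hash)
  {CDE}: card=6000; try (E,hash)→2020, (C,hash)→2320, (E,merge)→4120, (E,nl_idx)→8420, (C,nl_idx)→12920, (C,merge)→15440 …(+2); best=2020 via (E,hash)
  {BCD}: card=1200; try (C,hash)→760, (B,hash)→820, (C,merge)→2600, (C,nl_idx)→2720, (B,merge)→3440, (C,nl)→5120 …(+1); best=760 via (C,hash)
  {ACD}: card=15000; try (C,hash)→4520, (A,hash)→6020, (A,merge)→6320, (A,nl_idx)→18020, (C,nl_idx)→31320, (C,merge)→40440 …(+2); best=4520 via (C,hash)
  {BDE}: card=4800; try (E,hash)→1960, (B,hash)→2320, (E,merge)→3280, (E,nl_idx)→6800, (B,merge)→15440, (E,nl)→24320 …(+1); best=1960 via (E,hash)
  {ADE}: card=60000; try (E,hash)→5720, (A,hash)→7520, (A,merge)→18320, (E,merge)→41120, (A,nl_idx)→71720, (E,nl_idx)→82320 …(+2); best=5720 via (E,hash)
  {ABD}: card=12000; try (B,hash)→4520, (A,merge)→5480, (A,hash)→5960, (A,nl_idx)→14480, (B,merge)→40440, (B,nl)→61320 …(+1); best=4520 via (B,hash)
  {BCDE}: card=24000; try (E,hash)→3360, (C,hash)→6960, (B,hash)→8220, (E,merge)→15960, (E,nl_idx)→33160, (C,nl_idx)→49960 …(+5); best=3360 via (E,hash)
  {ACDE}: card=300000; try (A,hash)→13420, (E,hash)→20920, (C,hash)→65920, (A,merge)→89020, (E,merge)→230320, (A,nl_idx)→356020 …(+6); best=13420 via (A,hash)
  {ABCD}: card=60000; try (A,hash)→7360, (C,hash)→16720, (A,merge)→18160, (B,hash)→19720, (A,nl_idx)→71560, (C,nl_idx)→124520 …(+5); best=7360 via (A,hash)
  {ABDE}: card=240000; try (A,hash)→12160, (E,hash)→17920, (B,hash)→65920, (A,merge)→72160, (E,merge)→185320, (A,nl_idx)→285160 …(+5); best=12160 via (A,hash)
  {ABCDE}: card=1200000; try (A,hash)→32760, (E,hash)→68760, (C,hash)→252360, (B,hash)→313620, (A,merge)→390360, (E,merge)→1028160 …(+9); best=32760 via (A,hash)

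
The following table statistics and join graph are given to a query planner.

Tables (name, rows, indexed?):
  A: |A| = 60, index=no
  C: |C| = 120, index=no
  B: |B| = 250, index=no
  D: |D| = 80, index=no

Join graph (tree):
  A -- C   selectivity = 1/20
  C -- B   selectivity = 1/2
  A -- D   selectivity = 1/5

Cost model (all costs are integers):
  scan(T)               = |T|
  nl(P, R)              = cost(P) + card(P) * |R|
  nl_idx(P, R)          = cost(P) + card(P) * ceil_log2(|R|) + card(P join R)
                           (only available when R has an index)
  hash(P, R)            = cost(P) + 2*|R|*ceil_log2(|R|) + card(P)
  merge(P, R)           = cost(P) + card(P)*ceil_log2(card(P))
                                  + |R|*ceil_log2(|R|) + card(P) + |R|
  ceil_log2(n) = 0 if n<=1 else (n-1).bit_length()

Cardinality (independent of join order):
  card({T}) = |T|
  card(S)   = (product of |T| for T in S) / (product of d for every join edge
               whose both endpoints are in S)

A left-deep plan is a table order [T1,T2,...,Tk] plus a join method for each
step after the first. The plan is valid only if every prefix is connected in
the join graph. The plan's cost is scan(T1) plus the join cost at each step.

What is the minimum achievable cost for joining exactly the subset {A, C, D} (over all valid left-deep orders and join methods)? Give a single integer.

2440

Selinger DP over subsets of {A,C,D}:
  {A}: scan cost=60, card=60
  {C}: scan cost=120, card=120
  {D}: scan cost=80, card=80
  {AC}: card=360; try (A,hash)→960, (C,merge)→1440, (A,merge)→1500, (C,hash)→1800, (C,nl)→7260, (A,nl)→7320; best=960 via (A,hash)
  {AD}: card=960; try (A,hash)→880, (D,merge)→1120, (A,merge)→1140, (D,hash)→1240, (D,nl)→4860, (A,nl)→4880; best=880 via (A,hash)
  {ACD}: card=5760; try (D,hash)→2440, (C,hash)→3520, (D,merge)→5200, (C,merge)→12400, (D,nl)→29760, (C,nl)→116080; best=2440 via (D,hash)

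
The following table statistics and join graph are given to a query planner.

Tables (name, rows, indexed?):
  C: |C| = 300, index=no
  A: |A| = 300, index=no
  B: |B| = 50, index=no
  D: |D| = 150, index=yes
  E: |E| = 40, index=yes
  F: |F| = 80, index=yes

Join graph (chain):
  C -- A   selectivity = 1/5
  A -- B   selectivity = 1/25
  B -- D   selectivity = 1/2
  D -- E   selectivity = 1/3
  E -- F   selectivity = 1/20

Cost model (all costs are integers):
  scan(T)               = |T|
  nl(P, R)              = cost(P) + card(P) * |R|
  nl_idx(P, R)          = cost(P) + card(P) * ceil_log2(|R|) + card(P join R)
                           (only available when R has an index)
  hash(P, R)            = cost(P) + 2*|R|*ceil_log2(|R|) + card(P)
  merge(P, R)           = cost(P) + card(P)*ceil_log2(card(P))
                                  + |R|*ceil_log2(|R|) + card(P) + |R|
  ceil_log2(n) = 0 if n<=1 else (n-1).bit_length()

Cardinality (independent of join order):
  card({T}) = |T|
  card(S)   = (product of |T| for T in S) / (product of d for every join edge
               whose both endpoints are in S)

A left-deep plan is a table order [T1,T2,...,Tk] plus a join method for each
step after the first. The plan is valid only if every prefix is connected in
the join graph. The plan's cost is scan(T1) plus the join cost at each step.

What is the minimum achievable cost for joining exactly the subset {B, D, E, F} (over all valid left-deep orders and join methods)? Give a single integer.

11640

Selinger DP over subsets of {B,D,E,F}:
  {B}: scan cost=50, card=50
  {D}: scan cost=150, card=150
  {E}: scan cost=40, card=40
  {F}: scan cost=80, card=80
  {BD}: card=3750; try (B,hash)→900, (D,merge)→1750, (B,merge)→1850, (D,hash)→2500, (D,nl_idx)→4200, (D,nl)→7550 …(+1); best=900 via (B,hash)
  {DE}: card=2000; try (E,hash)→780, (D,merge)→1670, (E,merge)→1780, (D,nl_idx)→2360, (D,hash)→2480, (E,nl_idx)→3050 …(+2); best=780 via (E,hash)
  {EF}: card=160; try (F,nl_idx)→480, (E,hash)→640, (E,nl_idx)→720, (F,merge)→960, (E,merge)→1000, (F,hash)→1200 …(+2); best=480 via (F,nl_idx)
  {BDE}: card=50000; try (B,hash)→3380, (E,hash)→5130, (B,merge)→25130, (E,merge)→49930, (E,nl_idx)→73400, (B,nl)→100780 …(+1); best=3380 via (B,hash)
  {DEF}: card=8000; try (D,hash)→3040, (D,merge)→3270, (F,hash)→3900, (D,nl_idx)→9760, (F,nl_idx)→22780, (D,nl)→24480 …(+2); best=3040 via (D,hash)
  {BDEF}: card=200000; try (B,hash)→11640, (F,hash)→54500, (B,merge)→115390, (B,nl)→403040, (F,nl_idx)→553380, (F,merge)→854020 …(+1); best=11640 via (B,hash)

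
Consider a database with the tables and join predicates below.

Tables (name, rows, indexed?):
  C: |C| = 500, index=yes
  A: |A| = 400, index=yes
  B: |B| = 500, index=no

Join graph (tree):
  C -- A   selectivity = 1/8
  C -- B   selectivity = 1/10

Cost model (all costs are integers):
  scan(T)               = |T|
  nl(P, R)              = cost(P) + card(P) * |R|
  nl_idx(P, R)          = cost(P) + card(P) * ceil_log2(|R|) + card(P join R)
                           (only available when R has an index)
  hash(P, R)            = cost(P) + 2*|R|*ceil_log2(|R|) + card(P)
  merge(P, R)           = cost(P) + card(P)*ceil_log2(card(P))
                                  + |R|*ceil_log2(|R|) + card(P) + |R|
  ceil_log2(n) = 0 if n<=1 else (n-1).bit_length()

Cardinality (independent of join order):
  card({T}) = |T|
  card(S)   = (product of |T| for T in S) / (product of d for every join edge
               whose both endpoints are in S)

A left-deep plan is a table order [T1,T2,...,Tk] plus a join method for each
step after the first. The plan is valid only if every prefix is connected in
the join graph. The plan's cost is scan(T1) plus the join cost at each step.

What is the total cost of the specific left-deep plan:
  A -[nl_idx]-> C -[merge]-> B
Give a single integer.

step 1: scan A: cost=400, card=400
step 2: join C via nl_idx
    card(P join C) = 400*500/(8) = 25000
    cost = 400 + 400*9 + 25000 = 29000
step 3: join B via merge
    card(P join B) = 25000*500/(10) = 1250000
    cost = 29000 + 25000*15 + 500*9 + 25000 + 500 = 434000

434000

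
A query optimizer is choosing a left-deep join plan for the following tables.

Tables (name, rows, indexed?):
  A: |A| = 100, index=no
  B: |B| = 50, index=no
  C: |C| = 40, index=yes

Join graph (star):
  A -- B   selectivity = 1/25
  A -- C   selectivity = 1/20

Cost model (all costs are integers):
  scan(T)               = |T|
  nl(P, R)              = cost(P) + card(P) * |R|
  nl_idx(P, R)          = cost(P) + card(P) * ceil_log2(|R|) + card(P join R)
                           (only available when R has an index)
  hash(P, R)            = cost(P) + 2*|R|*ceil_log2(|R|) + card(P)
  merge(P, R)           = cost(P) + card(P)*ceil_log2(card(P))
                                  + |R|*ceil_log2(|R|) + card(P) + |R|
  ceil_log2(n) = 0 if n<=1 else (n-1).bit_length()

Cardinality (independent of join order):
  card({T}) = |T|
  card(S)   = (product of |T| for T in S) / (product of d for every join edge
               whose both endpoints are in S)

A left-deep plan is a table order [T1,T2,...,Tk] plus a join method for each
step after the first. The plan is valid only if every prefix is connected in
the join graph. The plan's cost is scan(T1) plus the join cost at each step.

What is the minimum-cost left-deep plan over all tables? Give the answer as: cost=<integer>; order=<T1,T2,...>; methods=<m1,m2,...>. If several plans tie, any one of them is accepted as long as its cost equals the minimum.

Selinger DP (subsets sized 1..n):
  {A}: scan cost=100, card=100
  {B}: scan cost=50, card=50
  {C}: scan cost=40, card=40
  {AB}: card=200; try (B,hash)→800, (A,merge)→1200, (B,merge)→1250, (A,hash)→1500, (A,nl)→5050, (B,nl)→5100; best=800 via (B,hash)
  {AC}: card=200; try (C,hash)→680, (C,nl_idx)→900, (A,merge)→1120, (C,merge)→1180, (A,hash)→1480, (A,nl)→4040 …(+1); best=680 via (C,hash)
  {ABC}: card=400; try (C,hash)→1480, (B,hash)→1480, (C,nl_idx)→2400, (B,merge)→2830, (C,merge)→2880, (C,nl)→8800 …(+1); best=1480 via (C,hash)

cost=1480; order=A,B,C; methods=hash,hash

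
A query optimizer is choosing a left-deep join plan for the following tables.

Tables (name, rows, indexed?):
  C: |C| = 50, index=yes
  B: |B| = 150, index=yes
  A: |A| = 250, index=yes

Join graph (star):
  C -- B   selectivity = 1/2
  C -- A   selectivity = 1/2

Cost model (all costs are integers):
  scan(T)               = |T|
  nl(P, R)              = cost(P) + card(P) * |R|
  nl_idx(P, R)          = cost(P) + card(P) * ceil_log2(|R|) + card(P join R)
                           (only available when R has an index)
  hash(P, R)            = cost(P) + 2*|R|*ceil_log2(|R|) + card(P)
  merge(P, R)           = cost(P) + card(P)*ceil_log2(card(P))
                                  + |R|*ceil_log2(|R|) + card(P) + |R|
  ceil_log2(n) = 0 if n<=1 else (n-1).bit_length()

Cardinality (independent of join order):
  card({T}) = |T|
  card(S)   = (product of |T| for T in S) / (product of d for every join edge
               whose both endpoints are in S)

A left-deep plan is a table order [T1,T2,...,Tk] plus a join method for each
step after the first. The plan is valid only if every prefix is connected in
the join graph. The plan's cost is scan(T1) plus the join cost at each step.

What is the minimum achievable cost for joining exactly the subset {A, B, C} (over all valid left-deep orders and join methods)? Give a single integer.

Selinger DP over subsets of {A,B,C}:
  {C}: scan cost=50, card=50
  {B}: scan cost=150, card=150
  {A}: scan cost=250, card=250
  {BC}: card=3750; try (C,hash)→900, (B,merge)→1750, (C,merge)→1850, (B,hash)→2500, (B,nl_idx)→4200, (C,nl_idx)→4800 …(+2); best=900 via (C,hash)
  {AC}: card=6250; try (C,hash)→1100, (A,merge)→2650, (C,merge)→2850, (A,hash)→4100, (A,nl_idx)→6700, (C,nl_idx)→8000 …(+2); best=1100 via (C,hash)
  {ABC}: card=468750; try (A,hash)→8650, (B,hash)→9750, (A,merge)→51900, (B,merge)→89950, (A,nl_idx)→499650, (B,nl_idx)→519850 …(+2); best=8650 via (A,hash)

8650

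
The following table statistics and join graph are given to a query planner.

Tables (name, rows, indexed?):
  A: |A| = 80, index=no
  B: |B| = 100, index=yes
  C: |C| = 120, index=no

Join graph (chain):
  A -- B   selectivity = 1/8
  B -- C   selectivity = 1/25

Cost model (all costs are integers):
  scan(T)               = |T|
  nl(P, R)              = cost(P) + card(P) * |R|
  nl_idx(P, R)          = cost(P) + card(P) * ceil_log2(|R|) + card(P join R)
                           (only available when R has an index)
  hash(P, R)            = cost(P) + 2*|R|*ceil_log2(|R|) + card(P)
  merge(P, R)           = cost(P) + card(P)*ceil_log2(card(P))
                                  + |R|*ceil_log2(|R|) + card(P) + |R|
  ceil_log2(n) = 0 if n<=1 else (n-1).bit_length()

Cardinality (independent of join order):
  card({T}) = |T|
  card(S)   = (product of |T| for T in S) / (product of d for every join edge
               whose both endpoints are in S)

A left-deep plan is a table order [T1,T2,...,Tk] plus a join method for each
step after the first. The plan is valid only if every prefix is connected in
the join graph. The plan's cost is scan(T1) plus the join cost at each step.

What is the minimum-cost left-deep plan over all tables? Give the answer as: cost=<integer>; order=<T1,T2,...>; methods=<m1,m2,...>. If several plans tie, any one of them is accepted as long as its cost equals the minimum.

Selinger DP (subsets sized 1..n):
  {A}: scan cost=80, card=80
  {B}: scan cost=100, card=100
  {C}: scan cost=120, card=120
  {AB}: card=1000; try (A,hash)→1320, (B,merge)→1520, (A,merge)→1540, (B,hash)→1560, (B,nl_idx)→1640, (B,nl)→8080 …(+1); best=1320 via (A,hash)
  {BC}: card=480; try (B,nl_idx)→1440, (B,hash)→1640, (C,merge)→1860, (C,hash)→1880, (B,merge)→1880, (C,nl)→12100 …(+1); best=1440 via (B,nl_idx)
  {ABC}: card=4800; try (A,hash)→3040, (C,hash)→4000, (A,merge)→6880, (C,merge)→13280, (A,nl)→39840, (C,nl)→121320; best=3040 via (A,hash)

cost=3040; order=C,B,A; methods=nl_idx,hash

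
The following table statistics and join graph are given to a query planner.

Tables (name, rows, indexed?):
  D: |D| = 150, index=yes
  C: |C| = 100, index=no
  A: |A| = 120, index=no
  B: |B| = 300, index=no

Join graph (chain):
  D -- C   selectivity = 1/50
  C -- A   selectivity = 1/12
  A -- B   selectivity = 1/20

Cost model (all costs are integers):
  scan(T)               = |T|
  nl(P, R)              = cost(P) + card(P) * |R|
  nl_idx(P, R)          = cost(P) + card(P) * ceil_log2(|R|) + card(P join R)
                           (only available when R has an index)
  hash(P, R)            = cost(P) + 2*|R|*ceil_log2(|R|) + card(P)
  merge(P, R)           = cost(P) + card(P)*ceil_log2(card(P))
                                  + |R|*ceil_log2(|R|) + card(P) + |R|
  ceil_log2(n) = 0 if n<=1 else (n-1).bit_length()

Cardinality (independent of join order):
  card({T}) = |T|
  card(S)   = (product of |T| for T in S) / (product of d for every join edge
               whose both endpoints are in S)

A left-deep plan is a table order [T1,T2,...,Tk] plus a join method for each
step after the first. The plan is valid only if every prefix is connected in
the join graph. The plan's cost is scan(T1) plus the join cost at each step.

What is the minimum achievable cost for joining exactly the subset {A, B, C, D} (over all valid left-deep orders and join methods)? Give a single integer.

Selinger DP over subsets of {A,B,C,D}:
  {D}: scan cost=150, card=150
  {C}: scan cost=100, card=100
  {A}: scan cost=120, card=120
  {B}: scan cost=300, card=300
  {CD}: card=300; try (D,nl_idx)→1200, (C,hash)→1700, (D,merge)→2250, (C,merge)→2300, (D,hash)→2600, (D,nl)→15100 …(+1); best=1200 via (D,nl_idx)
  {AC}: card=1000; try (C,hash)→1640, (A,merge)→1860, (C,merge)→1880, (A,hash)→1880, (A,nl)→12100, (C,nl)→12120; best=1640 via (C,hash)
  {AB}: card=1800; try (A,hash)→2280, (B,merge)→4080, (A,merge)→4260, (B,hash)→5640, (B,nl)→36120, (A,nl)→36300; best=2280 via (A,hash)
  {ACD}: card=3000; try (A,hash)→3180, (D,hash)→5040, (A,merge)→5160, (D,nl_idx)→12640, (D,merge)→13990, (A,nl)→37200 …(+1); best=3180 via (A,hash)
  {ABC}: card=15000; try (C,hash)→5480, (B,hash)→8040, (B,merge)→15640, (C,merge)→24680, (C,nl)→182280, (B,nl)→301640; best=5480 via (C,hash)
  {ABCD}: card=45000; try (B,hash)→11580, (D,hash)→22880, (B,merge)→45180, (D,nl_idx)→170480, (D,merge)→231830, (B,nl)→903180 …(+1); best=11580 via (B,hash)

11580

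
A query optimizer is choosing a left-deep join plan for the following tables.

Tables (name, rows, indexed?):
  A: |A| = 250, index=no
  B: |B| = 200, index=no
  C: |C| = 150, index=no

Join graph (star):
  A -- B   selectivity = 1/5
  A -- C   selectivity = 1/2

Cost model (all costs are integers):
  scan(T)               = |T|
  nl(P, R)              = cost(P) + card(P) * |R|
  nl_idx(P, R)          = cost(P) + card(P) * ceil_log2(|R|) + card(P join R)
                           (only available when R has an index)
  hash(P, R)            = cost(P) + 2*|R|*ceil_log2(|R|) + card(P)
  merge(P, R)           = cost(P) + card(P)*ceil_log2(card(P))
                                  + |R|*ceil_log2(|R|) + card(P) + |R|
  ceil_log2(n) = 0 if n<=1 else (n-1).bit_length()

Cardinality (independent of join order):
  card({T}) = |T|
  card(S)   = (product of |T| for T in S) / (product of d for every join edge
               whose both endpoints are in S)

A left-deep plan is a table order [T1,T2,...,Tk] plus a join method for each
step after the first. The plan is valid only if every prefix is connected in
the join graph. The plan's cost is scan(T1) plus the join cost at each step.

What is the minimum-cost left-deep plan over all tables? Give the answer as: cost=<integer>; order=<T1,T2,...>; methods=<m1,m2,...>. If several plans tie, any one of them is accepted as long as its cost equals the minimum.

cost=16100; order=A,B,C; methods=hash,hash

Selinger DP (subsets sized 1..n):
  {A}: scan cost=250, card=250
  {B}: scan cost=200, card=200
  {C}: scan cost=150, card=150
  {AB}: card=10000; try (B,hash)→3700, (A,merge)→4250, (B,merge)→4300, (A,hash)→4400, (A,nl)→50200, (B,nl)→50250; best=3700 via (B,hash)
  {AC}: card=18750; try (C,hash)→2900, (A,merge)→3750, (C,merge)→3850, (A,hash)→4300, (A,nl)→37650, (C,nl)→37750; best=2900 via (C,hash)
  {ABC}: card=750000; try (C,hash)→16100, (B,hash)→24850, (C,merge)→155050, (B,merge)→304700, (C,nl)→1503700, (B,nl)→3752900; best=16100 via (C,hash)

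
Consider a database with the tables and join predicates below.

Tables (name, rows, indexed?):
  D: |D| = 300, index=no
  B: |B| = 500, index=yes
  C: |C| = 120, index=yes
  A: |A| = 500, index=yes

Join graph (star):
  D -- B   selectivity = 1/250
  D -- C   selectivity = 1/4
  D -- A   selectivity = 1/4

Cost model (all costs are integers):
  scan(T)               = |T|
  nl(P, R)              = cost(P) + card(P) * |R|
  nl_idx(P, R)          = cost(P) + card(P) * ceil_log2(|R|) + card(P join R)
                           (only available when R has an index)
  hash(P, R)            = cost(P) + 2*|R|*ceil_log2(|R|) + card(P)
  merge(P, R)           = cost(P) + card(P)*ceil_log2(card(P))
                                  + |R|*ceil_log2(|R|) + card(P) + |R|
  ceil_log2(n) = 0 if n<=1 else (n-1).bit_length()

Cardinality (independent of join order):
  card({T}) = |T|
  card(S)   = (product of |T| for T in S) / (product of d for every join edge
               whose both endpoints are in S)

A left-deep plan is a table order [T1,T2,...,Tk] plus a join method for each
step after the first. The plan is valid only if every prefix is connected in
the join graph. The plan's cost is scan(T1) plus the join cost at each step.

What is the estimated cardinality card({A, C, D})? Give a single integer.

1125000

Tables in S: A(500), C(120), D(300)
Edges inside S: D-C(d=4), D-A(d=4)
numerator = 500 * 120 * 300 = 18000000
denominator = 4 * 4 = 16
card(S) = 18000000 / 16 = 1125000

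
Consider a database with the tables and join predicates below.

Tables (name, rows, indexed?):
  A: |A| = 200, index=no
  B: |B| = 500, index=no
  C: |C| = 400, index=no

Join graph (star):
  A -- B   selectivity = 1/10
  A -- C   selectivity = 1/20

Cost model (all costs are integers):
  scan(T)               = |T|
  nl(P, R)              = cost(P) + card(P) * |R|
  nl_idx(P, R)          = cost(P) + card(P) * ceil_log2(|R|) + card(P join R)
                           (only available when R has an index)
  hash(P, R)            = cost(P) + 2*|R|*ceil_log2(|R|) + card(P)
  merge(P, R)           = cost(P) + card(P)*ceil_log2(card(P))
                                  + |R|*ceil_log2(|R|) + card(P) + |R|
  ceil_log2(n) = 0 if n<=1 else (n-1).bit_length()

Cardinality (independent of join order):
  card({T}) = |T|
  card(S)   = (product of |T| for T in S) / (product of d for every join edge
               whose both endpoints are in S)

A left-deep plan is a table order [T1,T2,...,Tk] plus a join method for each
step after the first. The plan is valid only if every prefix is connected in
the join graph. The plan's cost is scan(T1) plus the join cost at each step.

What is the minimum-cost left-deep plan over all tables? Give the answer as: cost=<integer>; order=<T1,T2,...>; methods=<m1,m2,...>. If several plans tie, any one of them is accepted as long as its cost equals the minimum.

Selinger DP (subsets sized 1..n):
  {A}: scan cost=200, card=200
  {B}: scan cost=500, card=500
  {C}: scan cost=400, card=400
  {AB}: card=10000; try (A,hash)→4200, (B,merge)→7000, (A,merge)→7300, (B,hash)→9400, (B,nl)→100200, (A,nl)→100500; best=4200 via (A,hash)
  {AC}: card=4000; try (A,hash)→4000, (C,merge)→6000, (A,merge)→6200, (C,hash)→7600, (C,nl)→80200, (A,nl)→80400; best=4000 via (A,hash)
  {ABC}: card=200000; try (B,hash)→17000, (C,hash)→21400, (B,merge)→61000, (C,merge)→158200, (B,nl)→2004000, (C,nl)→4004200; best=17000 via (B,hash)

cost=17000; order=C,A,B; methods=hash,hash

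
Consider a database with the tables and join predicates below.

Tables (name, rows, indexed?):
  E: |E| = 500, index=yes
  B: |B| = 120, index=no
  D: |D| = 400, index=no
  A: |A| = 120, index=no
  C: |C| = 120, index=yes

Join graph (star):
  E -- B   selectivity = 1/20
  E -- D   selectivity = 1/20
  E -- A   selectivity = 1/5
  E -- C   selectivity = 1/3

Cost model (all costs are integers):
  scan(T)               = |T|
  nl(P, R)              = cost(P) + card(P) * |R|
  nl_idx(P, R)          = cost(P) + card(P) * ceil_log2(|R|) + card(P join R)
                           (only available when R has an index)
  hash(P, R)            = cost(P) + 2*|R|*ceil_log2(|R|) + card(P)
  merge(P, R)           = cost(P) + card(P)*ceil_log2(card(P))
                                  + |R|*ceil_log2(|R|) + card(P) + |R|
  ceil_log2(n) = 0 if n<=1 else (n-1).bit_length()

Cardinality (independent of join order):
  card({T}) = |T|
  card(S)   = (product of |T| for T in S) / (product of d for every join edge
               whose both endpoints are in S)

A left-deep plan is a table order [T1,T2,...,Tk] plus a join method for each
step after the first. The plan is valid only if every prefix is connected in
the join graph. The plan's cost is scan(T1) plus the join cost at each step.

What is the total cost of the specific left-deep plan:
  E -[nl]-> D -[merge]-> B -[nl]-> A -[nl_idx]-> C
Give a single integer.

75231460

step 1: scan E: cost=500, card=500
step 2: join D via nl
    card(P join D) = 500*400/(20) = 10000
    cost = 500 + 500*400 = 200500
step 3: join B via merge
    card(P join B) = 10000*120/(20) = 60000
    cost = 200500 + 10000*14 + 120*7 + 10000 + 120 = 351460
step 4: join A via nl
    card(P join A) = 60000*120/(5) = 1440000
    cost = 351460 + 60000*120 = 7551460
step 5: join C via nl_idx
    card(P join C) = 1440000*120/(3) = 57600000
    cost = 7551460 + 1440000*7 + 57600000 = 75231460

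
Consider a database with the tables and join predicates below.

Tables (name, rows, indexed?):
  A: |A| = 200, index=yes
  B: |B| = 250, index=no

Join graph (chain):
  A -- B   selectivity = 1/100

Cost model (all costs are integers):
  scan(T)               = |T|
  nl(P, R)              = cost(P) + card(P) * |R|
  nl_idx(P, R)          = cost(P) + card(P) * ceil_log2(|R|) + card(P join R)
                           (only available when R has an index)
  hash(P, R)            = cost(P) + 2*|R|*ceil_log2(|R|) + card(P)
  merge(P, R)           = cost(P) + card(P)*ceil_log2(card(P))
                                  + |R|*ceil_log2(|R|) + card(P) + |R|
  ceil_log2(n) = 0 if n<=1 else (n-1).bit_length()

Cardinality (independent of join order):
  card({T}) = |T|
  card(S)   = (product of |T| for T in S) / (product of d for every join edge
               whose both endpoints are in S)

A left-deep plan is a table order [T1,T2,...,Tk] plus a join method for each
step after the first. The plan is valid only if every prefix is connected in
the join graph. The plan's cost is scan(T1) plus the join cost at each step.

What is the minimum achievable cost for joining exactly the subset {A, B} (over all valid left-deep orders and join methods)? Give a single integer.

Selinger DP over subsets of {A,B}:
  {A}: scan cost=200, card=200
  {B}: scan cost=250, card=250
  {AB}: card=500; try (A,nl_idx)→2750, (A,hash)→3700, (B,merge)→4250, (A,merge)→4300, (B,hash)→4400, (B,nl)→50200 …(+1); best=2750 via (A,nl_idx)

2750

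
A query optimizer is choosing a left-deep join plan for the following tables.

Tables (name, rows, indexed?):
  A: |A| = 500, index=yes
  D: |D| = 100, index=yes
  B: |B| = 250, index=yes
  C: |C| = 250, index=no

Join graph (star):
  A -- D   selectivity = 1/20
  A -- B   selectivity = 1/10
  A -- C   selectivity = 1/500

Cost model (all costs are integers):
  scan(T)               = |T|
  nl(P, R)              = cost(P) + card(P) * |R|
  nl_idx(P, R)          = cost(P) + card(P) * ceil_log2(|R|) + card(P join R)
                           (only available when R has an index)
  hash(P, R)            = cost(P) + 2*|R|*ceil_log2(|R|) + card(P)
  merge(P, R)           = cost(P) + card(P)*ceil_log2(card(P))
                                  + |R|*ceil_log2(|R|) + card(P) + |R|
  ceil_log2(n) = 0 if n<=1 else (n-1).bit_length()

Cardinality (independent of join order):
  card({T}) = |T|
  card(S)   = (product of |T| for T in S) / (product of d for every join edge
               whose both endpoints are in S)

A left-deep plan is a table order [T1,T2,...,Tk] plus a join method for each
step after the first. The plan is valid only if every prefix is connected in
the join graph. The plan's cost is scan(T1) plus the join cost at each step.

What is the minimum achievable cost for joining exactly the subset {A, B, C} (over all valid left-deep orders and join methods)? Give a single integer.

7000

Selinger DP over subsets of {A,B,C}:
  {A}: scan cost=500, card=500
  {B}: scan cost=250, card=250
  {C}: scan cost=250, card=250
  {AB}: card=12500; try (B,hash)→5000, (A,merge)→7500, (B,merge)→7750, (A,hash)→9500, (A,nl_idx)→15000, (B,nl_idx)→17000 …(+2); best=5000 via (B,hash)
  {AC}: card=250; try (A,nl_idx)→2750, (C,hash)→5000, (A,merge)→7500, (C,merge)→7750, (A,hash)→9500, (A,nl)→125250 …(+1); best=2750 via (A,nl_idx)
  {ABC}: card=6250; try (B,hash)→7000, (B,merge)→7250, (B,nl_idx)→11000, (C,hash)→21500, (B,nl)→65250, (C,merge)→194750 …(+1); best=7000 via (B,hash)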